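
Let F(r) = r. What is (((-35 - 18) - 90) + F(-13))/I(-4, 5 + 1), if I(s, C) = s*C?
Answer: 13/2 ≈ 6.5000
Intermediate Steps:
I(s, C) = C*s
(((-35 - 18) - 90) + F(-13))/I(-4, 5 + 1) = (((-35 - 18) - 90) - 13)/(((5 + 1)*(-4))) = ((-53 - 90) - 13)/((6*(-4))) = (-143 - 13)/(-24) = -156*(-1/24) = 13/2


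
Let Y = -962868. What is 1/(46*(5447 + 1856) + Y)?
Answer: -1/626930 ≈ -1.5951e-6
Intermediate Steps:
1/(46*(5447 + 1856) + Y) = 1/(46*(5447 + 1856) - 962868) = 1/(46*7303 - 962868) = 1/(335938 - 962868) = 1/(-626930) = -1/626930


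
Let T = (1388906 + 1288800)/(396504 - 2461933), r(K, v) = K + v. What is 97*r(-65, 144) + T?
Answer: 15824704721/2065429 ≈ 7661.7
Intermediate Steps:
T = -2677706/2065429 (T = 2677706/(-2065429) = 2677706*(-1/2065429) = -2677706/2065429 ≈ -1.2964)
97*r(-65, 144) + T = 97*(-65 + 144) - 2677706/2065429 = 97*79 - 2677706/2065429 = 7663 - 2677706/2065429 = 15824704721/2065429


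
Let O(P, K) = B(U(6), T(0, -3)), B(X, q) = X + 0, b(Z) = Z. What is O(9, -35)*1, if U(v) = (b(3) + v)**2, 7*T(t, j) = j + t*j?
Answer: 81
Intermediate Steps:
T(t, j) = j/7 + j*t/7 (T(t, j) = (j + t*j)/7 = (j + j*t)/7 = j/7 + j*t/7)
U(v) = (3 + v)**2
B(X, q) = X
O(P, K) = 81 (O(P, K) = (3 + 6)**2 = 9**2 = 81)
O(9, -35)*1 = 81*1 = 81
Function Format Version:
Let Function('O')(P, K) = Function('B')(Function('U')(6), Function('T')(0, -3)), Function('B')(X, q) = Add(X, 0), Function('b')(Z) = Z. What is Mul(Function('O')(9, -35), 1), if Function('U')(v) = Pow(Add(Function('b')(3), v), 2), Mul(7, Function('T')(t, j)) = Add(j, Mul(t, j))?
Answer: 81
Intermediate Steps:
Function('T')(t, j) = Add(Mul(Rational(1, 7), j), Mul(Rational(1, 7), j, t)) (Function('T')(t, j) = Mul(Rational(1, 7), Add(j, Mul(t, j))) = Mul(Rational(1, 7), Add(j, Mul(j, t))) = Add(Mul(Rational(1, 7), j), Mul(Rational(1, 7), j, t)))
Function('U')(v) = Pow(Add(3, v), 2)
Function('B')(X, q) = X
Function('O')(P, K) = 81 (Function('O')(P, K) = Pow(Add(3, 6), 2) = Pow(9, 2) = 81)
Mul(Function('O')(9, -35), 1) = Mul(81, 1) = 81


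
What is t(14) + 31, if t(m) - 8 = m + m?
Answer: 67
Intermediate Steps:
t(m) = 8 + 2*m (t(m) = 8 + (m + m) = 8 + 2*m)
t(14) + 31 = (8 + 2*14) + 31 = (8 + 28) + 31 = 36 + 31 = 67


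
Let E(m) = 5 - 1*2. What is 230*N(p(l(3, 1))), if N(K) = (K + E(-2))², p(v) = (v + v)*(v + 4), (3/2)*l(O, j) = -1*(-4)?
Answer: 27694070/81 ≈ 3.4190e+5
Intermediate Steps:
l(O, j) = 8/3 (l(O, j) = 2*(-1*(-4))/3 = (⅔)*4 = 8/3)
E(m) = 3 (E(m) = 5 - 2 = 3)
p(v) = 2*v*(4 + v) (p(v) = (2*v)*(4 + v) = 2*v*(4 + v))
N(K) = (3 + K)² (N(K) = (K + 3)² = (3 + K)²)
230*N(p(l(3, 1))) = 230*(3 + 2*(8/3)*(4 + 8/3))² = 230*(3 + 2*(8/3)*(20/3))² = 230*(3 + 320/9)² = 230*(347/9)² = 230*(120409/81) = 27694070/81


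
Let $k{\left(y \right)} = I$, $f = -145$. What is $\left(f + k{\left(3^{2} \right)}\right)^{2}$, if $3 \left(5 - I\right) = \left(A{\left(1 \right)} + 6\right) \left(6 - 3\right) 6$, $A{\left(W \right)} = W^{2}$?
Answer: $33124$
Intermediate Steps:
$I = -37$ ($I = 5 - \frac{\left(1^{2} + 6\right) \left(6 - 3\right) 6}{3} = 5 - \frac{\left(1 + 6\right) 3 \cdot 6}{3} = 5 - \frac{7 \cdot 18}{3} = 5 - 42 = -37$)
$k{\left(y \right)} = -37$
$\left(f + k{\left(3^{2} \right)}\right)^{2} = \left(-145 - 37\right)^{2} = \left(-182\right)^{2} = 33124$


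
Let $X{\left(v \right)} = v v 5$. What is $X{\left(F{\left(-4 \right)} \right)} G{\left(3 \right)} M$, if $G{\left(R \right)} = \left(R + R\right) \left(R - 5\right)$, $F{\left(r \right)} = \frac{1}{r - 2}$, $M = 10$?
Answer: $- \frac{50}{3} \approx -16.667$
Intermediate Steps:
$F{\left(r \right)} = \frac{1}{-2 + r}$
$G{\left(R \right)} = 2 R \left(-5 + R\right)$
$X{\left(v \right)} = 5 v^{2}$ ($X{\left(v \right)} = v^{2} \cdot 5 = 5 v^{2}$)
$X{\left(F{\left(-4 \right)} \right)} G{\left(3 \right)} M = 5 \left(\frac{1}{-2 - 4}\right)^{2} \cdot 2 \cdot 3 \left(-5 + 3\right) 10 = 5 \left(\frac{1}{-6}\right)^{2} \cdot 2 \cdot 3 \left(-2\right) 10 = 5 \left(- \frac{1}{6}\right)^{2} \left(-12\right) 10 = 5 \cdot \frac{1}{36} \left(-12\right) 10 = \frac{5}{36} \left(-12\right) 10 = \left(- \frac{5}{3}\right) 10 = - \frac{50}{3}$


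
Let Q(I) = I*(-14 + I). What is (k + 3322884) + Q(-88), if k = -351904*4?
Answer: 1924244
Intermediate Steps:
k = -1407616
(k + 3322884) + Q(-88) = (-1407616 + 3322884) - 88*(-14 - 88) = 1915268 - 88*(-102) = 1915268 + 8976 = 1924244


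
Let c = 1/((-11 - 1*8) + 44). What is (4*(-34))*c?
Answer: -136/25 ≈ -5.4400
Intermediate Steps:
c = 1/25 (c = 1/((-11 - 8) + 44) = 1/(-19 + 44) = 1/25 ≈ 0.040000)
(4*(-34))*c = (4*(-34))*(1/25) = -136*1/25 = -136/25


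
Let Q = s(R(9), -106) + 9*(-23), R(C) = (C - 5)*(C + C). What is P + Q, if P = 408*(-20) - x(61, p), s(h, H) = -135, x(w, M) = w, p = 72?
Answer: -8563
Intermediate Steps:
R(C) = 2*C*(-5 + C) (R(C) = (-5 + C)*(2*C) = 2*C*(-5 + C))
P = -8221 (P = 408*(-20) - 1*61 = -8160 - 61 = -8221)
Q = -342 (Q = -135 + 9*(-23) = -135 - 207 = -342)
P + Q = -8221 - 342 = -8563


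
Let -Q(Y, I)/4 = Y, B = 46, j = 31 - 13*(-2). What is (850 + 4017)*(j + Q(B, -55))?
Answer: -618109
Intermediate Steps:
j = 57 (j = 31 + 26 = 57)
Q(Y, I) = -4*Y
(850 + 4017)*(j + Q(B, -55)) = (850 + 4017)*(57 - 4*46) = 4867*(57 - 184) = 4867*(-127) = -618109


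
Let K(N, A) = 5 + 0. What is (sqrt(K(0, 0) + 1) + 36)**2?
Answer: (36 + sqrt(6))**2 ≈ 1478.4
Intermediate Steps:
K(N, A) = 5
(sqrt(K(0, 0) + 1) + 36)**2 = (sqrt(5 + 1) + 36)**2 = (sqrt(6) + 36)**2 = (36 + sqrt(6))**2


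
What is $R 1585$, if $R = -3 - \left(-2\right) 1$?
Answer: $-1585$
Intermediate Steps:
$R = -1$ ($R = -3 - -2 = -3 + 2 = -1$)
$R 1585 = \left(-1\right) 1585 = -1585$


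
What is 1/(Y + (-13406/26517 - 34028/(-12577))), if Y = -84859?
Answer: -333504309/28300108444217 ≈ -1.1785e-5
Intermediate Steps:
1/(Y + (-13406/26517 - 34028/(-12577))) = 1/(-84859 + (-13406/26517 - 34028/(-12577))) = 1/(-84859 + (-13406*1/26517 - 34028*(-1/12577))) = 1/(-84859 + (-13406/26517 + 34028/12577)) = 1/(-84859 + 733713214/333504309) = 1/(-28300108444217/333504309) = -333504309/28300108444217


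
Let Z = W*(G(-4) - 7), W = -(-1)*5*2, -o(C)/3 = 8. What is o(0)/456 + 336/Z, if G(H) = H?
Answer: -3247/1045 ≈ -3.1072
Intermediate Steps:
o(C) = -24 (o(C) = -3*8 = -24)
W = 10 (W = -1*(-5)*2 = 5*2 = 10)
Z = -110 (Z = 10*(-4 - 7) = 10*(-11) = -110)
o(0)/456 + 336/Z = -24/456 + 336/(-110) = -24*1/456 + 336*(-1/110) = -1/19 - 168/55 = -3247/1045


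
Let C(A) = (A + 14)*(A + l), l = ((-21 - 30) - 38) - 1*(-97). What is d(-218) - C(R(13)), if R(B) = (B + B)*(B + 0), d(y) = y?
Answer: -122010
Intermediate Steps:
R(B) = 2*B**2 (R(B) = (2*B)*B = 2*B**2)
l = 8 (l = (-51 - 38) + 97 = -89 + 97 = 8)
C(A) = (8 + A)*(14 + A) (C(A) = (A + 14)*(A + 8) = (14 + A)*(8 + A) = (8 + A)*(14 + A))
d(-218) - C(R(13)) = -218 - (112 + (2*13**2)**2 + 22*(2*13**2)) = -218 - (112 + (2*169)**2 + 22*(2*169)) = -218 - (112 + 338**2 + 22*338) = -218 - (112 + 114244 + 7436) = -218 - 1*121792 = -218 - 121792 = -122010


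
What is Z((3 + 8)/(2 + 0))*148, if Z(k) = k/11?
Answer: 74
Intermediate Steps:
Z(k) = k/11 (Z(k) = k*(1/11) = k/11)
Z((3 + 8)/(2 + 0))*148 = (((3 + 8)/(2 + 0))/11)*148 = ((11/2)/11)*148 = ((11*(½))/11)*148 = ((1/11)*(11/2))*148 = (½)*148 = 74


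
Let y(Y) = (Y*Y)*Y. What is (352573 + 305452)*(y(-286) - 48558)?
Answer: -15425562867350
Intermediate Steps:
y(Y) = Y³ (y(Y) = Y²*Y = Y³)
(352573 + 305452)*(y(-286) - 48558) = (352573 + 305452)*((-286)³ - 48558) = 658025*(-23393656 - 48558) = 658025*(-23442214) = -15425562867350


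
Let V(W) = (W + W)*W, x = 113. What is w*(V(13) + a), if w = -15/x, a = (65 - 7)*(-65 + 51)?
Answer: 7110/113 ≈ 62.920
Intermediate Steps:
a = -812 (a = 58*(-14) = -812)
V(W) = 2*W² (V(W) = (2*W)*W = 2*W²)
w = -15/113 ≈ -0.13274
w*(V(13) + a) = -15*(2*13² - 812)/113 = -15*(2*169 - 812)/113 = -15*(338 - 812)/113 = -15/113*(-474) = 7110/113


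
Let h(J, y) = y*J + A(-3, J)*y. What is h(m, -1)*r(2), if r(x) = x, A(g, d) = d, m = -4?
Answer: 16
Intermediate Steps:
h(J, y) = 2*J*y (h(J, y) = y*J + J*y = J*y + J*y = 2*J*y)
h(m, -1)*r(2) = (2*(-4)*(-1))*2 = 8*2 = 16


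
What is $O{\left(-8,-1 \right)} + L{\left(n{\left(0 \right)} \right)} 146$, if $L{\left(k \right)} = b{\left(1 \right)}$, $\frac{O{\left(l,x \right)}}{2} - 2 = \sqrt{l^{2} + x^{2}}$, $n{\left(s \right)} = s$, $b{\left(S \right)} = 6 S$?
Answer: $880 + 2 \sqrt{65} \approx 896.13$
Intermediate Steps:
$O{\left(l,x \right)} = 4 + 2 \sqrt{l^{2} + x^{2}}$
$L{\left(k \right)} = 6$ ($L{\left(k \right)} = 6 \cdot 1 = 6$)
$O{\left(-8,-1 \right)} + L{\left(n{\left(0 \right)} \right)} 146 = \left(4 + 2 \sqrt{\left(-8\right)^{2} + \left(-1\right)^{2}}\right) + 6 \cdot 146 = \left(4 + 2 \sqrt{64 + 1}\right) + 876 = \left(4 + 2 \sqrt{65}\right) + 876 = 880 + 2 \sqrt{65}$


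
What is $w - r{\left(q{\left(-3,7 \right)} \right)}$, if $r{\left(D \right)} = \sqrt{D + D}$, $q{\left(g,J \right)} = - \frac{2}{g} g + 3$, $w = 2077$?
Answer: $2077 - \sqrt{2} \approx 2075.6$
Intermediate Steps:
$q{\left(g,J \right)} = 1$ ($q{\left(g,J \right)} = -2 + 3 = 1$)
$r{\left(D \right)} = \sqrt{2} \sqrt{D}$ ($r{\left(D \right)} = \sqrt{2 D} = \sqrt{2} \sqrt{D}$)
$w - r{\left(q{\left(-3,7 \right)} \right)} = 2077 - \sqrt{2} \sqrt{1} = 2077 - \sqrt{2} \cdot 1 = 2077 - \sqrt{2}$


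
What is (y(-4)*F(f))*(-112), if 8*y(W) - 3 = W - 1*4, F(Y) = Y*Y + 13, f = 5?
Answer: 2660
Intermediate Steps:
F(Y) = 13 + Y**2 (F(Y) = Y**2 + 13 = 13 + Y**2)
y(W) = -1/8 + W/8 (y(W) = 3/8 + (W - 1*4)/8 = 3/8 + (W - 4)/8 = 3/8 + (-4 + W)/8 = 3/8 + (-1/2 + W/8) = -1/8 + W/8)
(y(-4)*F(f))*(-112) = ((-1/8 + (1/8)*(-4))*(13 + 5**2))*(-112) = ((-1/8 - 1/2)*(13 + 25))*(-112) = -5/8*38*(-112) = -95/4*(-112) = 2660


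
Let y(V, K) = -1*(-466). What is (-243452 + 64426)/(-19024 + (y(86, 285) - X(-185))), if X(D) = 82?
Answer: 89513/9320 ≈ 9.6044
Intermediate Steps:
y(V, K) = 466
(-243452 + 64426)/(-19024 + (y(86, 285) - X(-185))) = (-243452 + 64426)/(-19024 + (466 - 1*82)) = -179026/(-19024 + (466 - 82)) = -179026/(-19024 + 384) = -179026/(-18640) = -179026*(-1/18640) = 89513/9320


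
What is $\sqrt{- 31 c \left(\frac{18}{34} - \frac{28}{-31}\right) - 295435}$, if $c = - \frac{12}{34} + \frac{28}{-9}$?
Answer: $\frac{i \sqrt{768026285}}{51} \approx 543.4 i$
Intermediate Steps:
$c = - \frac{530}{153}$ ($c = \left(-12\right) \frac{1}{34} + 28 \left(- \frac{1}{9}\right) = - \frac{6}{17} - \frac{28}{9} = - \frac{530}{153} \approx -3.4641$)
$\sqrt{- 31 c \left(\frac{18}{34} - \frac{28}{-31}\right) - 295435} = \sqrt{\left(-31\right) \left(- \frac{530}{153}\right) \left(\frac{18}{34} - \frac{28}{-31}\right) - 295435} = \sqrt{\frac{16430 \left(18 \cdot \frac{1}{34} - - \frac{28}{31}\right)}{153} - 295435} = \sqrt{\frac{16430 \left(\frac{9}{17} + \frac{28}{31}\right)}{153} - 295435} = \sqrt{\frac{16430}{153} \cdot \frac{755}{527} - 295435} = \sqrt{\frac{400150}{2601} - 295435} = \sqrt{- \frac{768026285}{2601}} = \frac{i \sqrt{768026285}}{51}$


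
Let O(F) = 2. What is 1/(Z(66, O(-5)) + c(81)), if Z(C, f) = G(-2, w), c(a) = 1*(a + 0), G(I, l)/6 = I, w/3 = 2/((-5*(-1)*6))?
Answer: 1/69 ≈ 0.014493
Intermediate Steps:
w = ⅕ (w = 3*(2/((-5*(-1)*6))) = 3*(2/((5*6))) = 3*(2/30) = 3*(2*(1/30)) = 3*(1/15) = ⅕ ≈ 0.20000)
G(I, l) = 6*I
c(a) = a (c(a) = 1*a = a)
Z(C, f) = -12 (Z(C, f) = 6*(-2) = -12)
1/(Z(66, O(-5)) + c(81)) = 1/(-12 + 81) = 1/69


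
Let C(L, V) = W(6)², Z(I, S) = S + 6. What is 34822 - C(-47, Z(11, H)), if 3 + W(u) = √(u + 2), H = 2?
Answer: 34805 + 12*√2 ≈ 34822.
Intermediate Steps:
Z(I, S) = 6 + S
W(u) = -3 + √(2 + u) (W(u) = -3 + √(u + 2) = -3 + √(2 + u))
C(L, V) = (-3 + 2*√2)² (C(L, V) = (-3 + √(2 + 6))² = (-3 + √8)² = (-3 + 2*√2)²)
34822 - C(-47, Z(11, H)) = 34822 - (17 - 12*√2) = 34822 + (-17 + 12*√2) = 34805 + 12*√2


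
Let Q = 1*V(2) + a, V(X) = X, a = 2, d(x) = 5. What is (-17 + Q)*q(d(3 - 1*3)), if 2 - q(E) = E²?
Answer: 299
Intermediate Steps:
q(E) = 2 - E²
Q = 4 (Q = 1*2 + 2 = 2 + 2 = 4)
(-17 + Q)*q(d(3 - 1*3)) = (-17 + 4)*(2 - 1*5²) = -13*(2 - 1*25) = -13*(2 - 25) = -13*(-23) = 299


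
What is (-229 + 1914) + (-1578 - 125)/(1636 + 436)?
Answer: 3489617/2072 ≈ 1684.2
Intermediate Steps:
(-229 + 1914) + (-1578 - 125)/(1636 + 436) = 1685 - 1703/2072 = 3489617/2072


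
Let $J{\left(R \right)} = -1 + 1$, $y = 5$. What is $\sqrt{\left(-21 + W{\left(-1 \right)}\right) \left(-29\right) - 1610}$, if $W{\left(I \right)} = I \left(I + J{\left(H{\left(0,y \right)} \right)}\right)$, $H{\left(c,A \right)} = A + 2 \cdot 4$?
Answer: $i \sqrt{1030} \approx 32.094 i$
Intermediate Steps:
$H{\left(c,A \right)} = 8 + A$ ($H{\left(c,A \right)} = A + 8 = 8 + A$)
$J{\left(R \right)} = 0$
$W{\left(I \right)} = I^{2}$ ($W{\left(I \right)} = I \left(I + 0\right) = I I = I^{2}$)
$\sqrt{\left(-21 + W{\left(-1 \right)}\right) \left(-29\right) - 1610} = \sqrt{\left(-21 + \left(-1\right)^{2}\right) \left(-29\right) - 1610} = \sqrt{\left(-21 + 1\right) \left(-29\right) - 1610} = \sqrt{\left(-20\right) \left(-29\right) - 1610} = \sqrt{580 - 1610} = \sqrt{-1030} = i \sqrt{1030}$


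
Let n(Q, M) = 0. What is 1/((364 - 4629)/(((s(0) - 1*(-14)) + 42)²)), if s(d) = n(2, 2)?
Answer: -3136/4265 ≈ -0.73529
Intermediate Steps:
s(d) = 0
1/((364 - 4629)/(((s(0) - 1*(-14)) + 42)²)) = 1/((364 - 4629)/(((0 - 1*(-14)) + 42)²)) = 1/(-4265/((0 + 14) + 42)²) = 1/(-4265/(14 + 42)²) = 1/(-4265/(56²)) = 1/(-4265/3136) = -3136/4265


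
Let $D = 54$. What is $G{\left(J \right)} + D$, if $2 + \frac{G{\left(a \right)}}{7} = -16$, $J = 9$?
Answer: $-72$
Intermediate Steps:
$G{\left(a \right)} = -126$ ($G{\left(a \right)} = -14 + 7 \left(-16\right) = -14 - 112 = -126$)
$G{\left(J \right)} + D = -126 + 54 = -72$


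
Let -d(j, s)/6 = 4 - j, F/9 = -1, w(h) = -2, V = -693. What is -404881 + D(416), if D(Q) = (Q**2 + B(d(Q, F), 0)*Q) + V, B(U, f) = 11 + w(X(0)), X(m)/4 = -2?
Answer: -228774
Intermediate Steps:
X(m) = -8 (X(m) = 4*(-2) = -8)
F = -9 (F = 9*(-1) = -9)
d(j, s) = -24 + 6*j (d(j, s) = -6*(4 - j) = -24 + 6*j)
B(U, f) = 9 (B(U, f) = 11 - 2 = 9)
D(Q) = -693 + Q**2 + 9*Q (D(Q) = (Q**2 + 9*Q) - 693 = -693 + Q**2 + 9*Q)
-404881 + D(416) = -404881 + (-693 + 416**2 + 9*416) = -404881 + (-693 + 173056 + 3744) = -404881 + 176107 = -228774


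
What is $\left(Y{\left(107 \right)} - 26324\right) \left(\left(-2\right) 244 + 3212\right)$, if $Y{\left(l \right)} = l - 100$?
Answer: $-71687508$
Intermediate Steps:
$Y{\left(l \right)} = -100 + l$
$\left(Y{\left(107 \right)} - 26324\right) \left(\left(-2\right) 244 + 3212\right) = \left(\left(-100 + 107\right) - 26324\right) \left(\left(-2\right) 244 + 3212\right) = \left(7 - 26324\right) \left(-488 + 3212\right) = \left(-26317\right) 2724 = -71687508$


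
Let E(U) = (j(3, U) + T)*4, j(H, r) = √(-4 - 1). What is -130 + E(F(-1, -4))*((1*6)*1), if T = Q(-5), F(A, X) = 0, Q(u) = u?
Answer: -250 + 24*I*√5 ≈ -250.0 + 53.666*I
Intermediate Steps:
T = -5
j(H, r) = I*√5 (j(H, r) = √(-5) = I*√5)
E(U) = -20 + 4*I*√5 (E(U) = (I*√5 - 5)*4 = (-5 + I*√5)*4 = -20 + 4*I*√5)
-130 + E(F(-1, -4))*((1*6)*1) = -130 + (-20 + 4*I*√5)*((1*6)*1) = -130 + (-20 + 4*I*√5)*(6*1) = -130 + (-20 + 4*I*√5)*6 = -130 + (-120 + 24*I*√5) = -250 + 24*I*√5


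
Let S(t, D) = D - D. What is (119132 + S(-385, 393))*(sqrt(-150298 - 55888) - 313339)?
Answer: -37328701748 + 119132*I*sqrt(206186) ≈ -3.7329e+10 + 5.4095e+7*I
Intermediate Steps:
S(t, D) = 0
(119132 + S(-385, 393))*(sqrt(-150298 - 55888) - 313339) = (119132 + 0)*(sqrt(-150298 - 55888) - 313339) = 119132*(sqrt(-206186) - 313339) = 119132*(I*sqrt(206186) - 313339) = 119132*(-313339 + I*sqrt(206186)) = -37328701748 + 119132*I*sqrt(206186)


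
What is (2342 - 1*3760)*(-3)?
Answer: 4254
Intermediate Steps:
(2342 - 1*3760)*(-3) = (2342 - 3760)*(-3) = -1418*(-3) = 4254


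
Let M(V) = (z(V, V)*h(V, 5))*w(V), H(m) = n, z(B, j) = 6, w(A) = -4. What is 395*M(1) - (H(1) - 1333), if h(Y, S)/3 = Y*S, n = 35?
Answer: -140902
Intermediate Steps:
h(Y, S) = 3*S*Y (h(Y, S) = 3*(Y*S) = 3*(S*Y) = 3*S*Y)
H(m) = 35
M(V) = -360*V (M(V) = (6*(3*5*V))*(-4) = (6*(15*V))*(-4) = (90*V)*(-4) = -360*V)
395*M(1) - (H(1) - 1333) = 395*(-360*1) - (35 - 1333) = 395*(-360) - 1*(-1298) = -142200 + 1298 = -140902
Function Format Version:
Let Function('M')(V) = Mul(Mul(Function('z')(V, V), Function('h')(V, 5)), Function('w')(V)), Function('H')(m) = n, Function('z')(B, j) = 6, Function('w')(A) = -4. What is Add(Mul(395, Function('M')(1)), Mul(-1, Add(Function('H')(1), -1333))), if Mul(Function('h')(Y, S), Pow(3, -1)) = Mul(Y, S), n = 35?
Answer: -140902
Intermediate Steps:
Function('h')(Y, S) = Mul(3, S, Y) (Function('h')(Y, S) = Mul(3, Mul(Y, S)) = Mul(3, Mul(S, Y)) = Mul(3, S, Y))
Function('H')(m) = 35
Function('M')(V) = Mul(-360, V) (Function('M')(V) = Mul(Mul(6, Mul(3, 5, V)), -4) = Mul(Mul(6, Mul(15, V)), -4) = Mul(Mul(90, V), -4) = Mul(-360, V))
Add(Mul(395, Function('M')(1)), Mul(-1, Add(Function('H')(1), -1333))) = Add(Mul(395, Mul(-360, 1)), Mul(-1, Add(35, -1333))) = Add(Mul(395, -360), Mul(-1, -1298)) = Add(-142200, 1298) = -140902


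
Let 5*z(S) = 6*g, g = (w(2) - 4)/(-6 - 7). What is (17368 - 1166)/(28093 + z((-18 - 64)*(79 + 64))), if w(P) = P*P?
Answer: 16202/28093 ≈ 0.57673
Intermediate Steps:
w(P) = P²
g = 0 (g = (2² - 4)/(-6 - 7) = (4 - 4)/(-13) = 0*(-1/13) = 0)
z(S) = 0 (z(S) = (6*0)/5 = (⅕)*0 = 0)
(17368 - 1166)/(28093 + z((-18 - 64)*(79 + 64))) = (17368 - 1166)/(28093 + 0) = 16202/28093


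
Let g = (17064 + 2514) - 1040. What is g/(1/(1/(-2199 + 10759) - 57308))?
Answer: -4546968003851/4280 ≈ -1.0624e+9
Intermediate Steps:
g = 18538 (g = 19578 - 1040 = 18538)
g/(1/(1/(-2199 + 10759) - 57308)) = 18538/(1/(1/(-2199 + 10759) - 57308)) = 18538/(1/(1/8560 - 57308)) = 18538/(1/(-490556479/8560)) = 18538/(-8560/490556479) = 18538*(-490556479/8560) = -4546968003851/4280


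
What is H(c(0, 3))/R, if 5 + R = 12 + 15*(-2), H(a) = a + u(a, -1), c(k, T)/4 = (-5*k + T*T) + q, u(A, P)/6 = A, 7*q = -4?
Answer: -236/23 ≈ -10.261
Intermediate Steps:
q = -4/7 (q = (1/7)*(-4) = -4/7 ≈ -0.57143)
u(A, P) = 6*A
c(k, T) = -16/7 - 20*k + 4*T**2 (c(k, T) = 4*((-5*k + T*T) - 4/7) = 4*((-5*k + T**2) - 4/7) = 4*((T**2 - 5*k) - 4/7) = 4*(-4/7 + T**2 - 5*k) = -16/7 - 20*k + 4*T**2)
H(a) = 7*a (H(a) = a + 6*a = 7*a)
R = -23 (R = -5 + (12 + 15*(-2)) = -5 + (12 - 30) = -5 - 18 = -23)
H(c(0, 3))/R = (7*(-16/7 - 20*0 + 4*3**2))/(-23) = (7*(-16/7 + 0 + 4*9))*(-1/23) = (7*(-16/7 + 0 + 36))*(-1/23) = (7*(236/7))*(-1/23) = 236*(-1/23) = -236/23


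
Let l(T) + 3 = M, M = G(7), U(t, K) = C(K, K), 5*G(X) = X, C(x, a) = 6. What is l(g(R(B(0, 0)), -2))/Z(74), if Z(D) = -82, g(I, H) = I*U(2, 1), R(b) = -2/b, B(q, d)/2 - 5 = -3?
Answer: 4/205 ≈ 0.019512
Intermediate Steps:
G(X) = X/5
U(t, K) = 6
M = 7/5 (M = (⅕)*7 = 7/5 ≈ 1.4000)
B(q, d) = 4 (B(q, d) = 10 + 2*(-3) = 10 - 6 = 4)
g(I, H) = 6*I (g(I, H) = I*6 = 6*I)
l(T) = -8/5 (l(T) = -3 + 7/5 = -8/5)
l(g(R(B(0, 0)), -2))/Z(74) = -8/5/(-82) = -8/5*(-1/82) = 4/205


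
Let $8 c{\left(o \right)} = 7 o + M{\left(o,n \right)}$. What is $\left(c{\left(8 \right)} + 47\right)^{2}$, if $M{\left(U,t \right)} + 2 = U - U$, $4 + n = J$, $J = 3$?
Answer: $\frac{46225}{16} \approx 2889.1$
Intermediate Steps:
$n = -1$ ($n = -4 + 3 = -1$)
$M{\left(U,t \right)} = -2$ ($M{\left(U,t \right)} = -2 + \left(U - U\right) = -2 + 0 = -2$)
$c{\left(o \right)} = - \frac{1}{4} + \frac{7 o}{8}$ ($c{\left(o \right)} = \frac{7 o - 2}{8} = \frac{-2 + 7 o}{8} = - \frac{1}{4} + \frac{7 o}{8}$)
$\left(c{\left(8 \right)} + 47\right)^{2} = \left(\left(- \frac{1}{4} + \frac{7}{8} \cdot 8\right) + 47\right)^{2} = \left(\left(- \frac{1}{4} + 7\right) + 47\right)^{2} = \left(\frac{27}{4} + 47\right)^{2} = \left(\frac{215}{4}\right)^{2} = \frac{46225}{16}$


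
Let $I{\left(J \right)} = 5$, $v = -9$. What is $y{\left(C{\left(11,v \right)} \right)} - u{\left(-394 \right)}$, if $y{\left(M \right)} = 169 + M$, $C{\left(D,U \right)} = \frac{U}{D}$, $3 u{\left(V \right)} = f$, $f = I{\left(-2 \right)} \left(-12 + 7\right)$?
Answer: $\frac{5825}{33} \approx 176.52$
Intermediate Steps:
$f = -25$ ($f = 5 \left(-12 + 7\right) = 5 \left(-5\right) = -25$)
$u{\left(V \right)} = - \frac{25}{3}$ ($u{\left(V \right)} = \frac{1}{3} \left(-25\right) = - \frac{25}{3}$)
$y{\left(C{\left(11,v \right)} \right)} - u{\left(-394 \right)} = \left(169 - \frac{9}{11}\right) - - \frac{25}{3} = \left(169 - \frac{9}{11}\right) + \frac{25}{3} = \frac{1850}{11} + \frac{25}{3} = \frac{5825}{33}$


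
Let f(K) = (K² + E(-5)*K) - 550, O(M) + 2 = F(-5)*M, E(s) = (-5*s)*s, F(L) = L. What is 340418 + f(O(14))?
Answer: 354052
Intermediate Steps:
E(s) = -5*s²
O(M) = -2 - 5*M
f(K) = -550 + K² - 125*K (f(K) = (K² + (-5*(-5)²)*K) - 550 = (K² + (-5*25)*K) - 550 = (K² - 125*K) - 550 = -550 + K² - 125*K)
340418 + f(O(14)) = 340418 + (-550 + (-2 - 5*14)² - 125*(-2 - 5*14)) = 340418 + (-550 + (-2 - 70)² - 125*(-2 - 70)) = 340418 + (-550 + (-72)² - 125*(-72)) = 340418 + (-550 + 5184 + 9000) = 340418 + 13634 = 354052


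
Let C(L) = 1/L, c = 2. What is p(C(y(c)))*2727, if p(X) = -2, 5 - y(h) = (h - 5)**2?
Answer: -5454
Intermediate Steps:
y(h) = 5 - (-5 + h)**2 (y(h) = 5 - (h - 5)**2 = 5 - (-5 + h)**2)
C(L) = 1/L
p(C(y(c)))*2727 = -2*2727 = -5454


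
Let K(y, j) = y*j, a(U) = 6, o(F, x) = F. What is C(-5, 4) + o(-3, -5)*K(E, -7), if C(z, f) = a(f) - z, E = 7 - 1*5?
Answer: 53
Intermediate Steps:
E = 2 (E = 7 - 5 = 2)
C(z, f) = 6 - z
K(y, j) = j*y
C(-5, 4) + o(-3, -5)*K(E, -7) = (6 - 1*(-5)) - (-21)*2 = (6 + 5) - 3*(-14) = 11 + 42 = 53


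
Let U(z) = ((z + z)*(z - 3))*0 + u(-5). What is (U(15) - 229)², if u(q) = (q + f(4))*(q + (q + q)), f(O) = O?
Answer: 45796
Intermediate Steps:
u(q) = 3*q*(4 + q) (u(q) = (q + 4)*(q + (q + q)) = (4 + q)*(q + 2*q) = (4 + q)*(3*q) = 3*q*(4 + q))
U(z) = 15 (U(z) = ((z + z)*(z - 3))*0 + 3*(-5)*(4 - 5) = ((2*z)*(-3 + z))*0 + 3*(-5)*(-1) = (2*z*(-3 + z))*0 + 15 = 0 + 15 = 15)
(U(15) - 229)² = (15 - 229)² = (-214)² = 45796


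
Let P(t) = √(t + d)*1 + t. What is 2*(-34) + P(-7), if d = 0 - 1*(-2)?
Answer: -75 + I*√5 ≈ -75.0 + 2.2361*I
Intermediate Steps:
d = 2 (d = 0 + 2 = 2)
P(t) = t + √(2 + t) (P(t) = √(t + 2)*1 + t = √(2 + t)*1 + t = √(2 + t) + t = t + √(2 + t))
2*(-34) + P(-7) = 2*(-34) + (-7 + √(2 - 7)) = -68 + (-7 + √(-5)) = -68 + (-7 + I*√5) = -75 + I*√5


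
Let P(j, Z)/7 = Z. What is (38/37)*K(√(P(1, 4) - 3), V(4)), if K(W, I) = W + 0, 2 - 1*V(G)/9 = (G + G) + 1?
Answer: 190/37 ≈ 5.1351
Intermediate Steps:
V(G) = 9 - 18*G (V(G) = 18 - 9*((G + G) + 1) = 18 - 9*(2*G + 1) = 18 - 9*(1 + 2*G) = 18 + (-9 - 18*G) = 9 - 18*G)
P(j, Z) = 7*Z
K(W, I) = W
(38/37)*K(√(P(1, 4) - 3), V(4)) = (38/37)*√(7*4 - 3) = (38*(1/37))*√(28 - 3) = 38*√25/37 = (38/37)*5 = 190/37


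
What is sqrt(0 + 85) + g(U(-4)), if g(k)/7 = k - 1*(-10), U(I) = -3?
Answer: 49 + sqrt(85) ≈ 58.220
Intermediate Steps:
g(k) = 70 + 7*k (g(k) = 7*(k - 1*(-10)) = 7*(k + 10) = 7*(10 + k) = 70 + 7*k)
sqrt(0 + 85) + g(U(-4)) = sqrt(0 + 85) + (70 + 7*(-3)) = sqrt(85) + (70 - 21) = sqrt(85) + 49 = 49 + sqrt(85)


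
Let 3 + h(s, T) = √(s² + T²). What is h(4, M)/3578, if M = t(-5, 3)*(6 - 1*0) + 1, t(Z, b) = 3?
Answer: -3/3578 + √377/3578 ≈ 0.0045882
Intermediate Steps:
M = 19 (M = 3*(6 - 1*0) + 1 = 3*(6 + 0) + 1 = 3*6 + 1 = 18 + 1 = 19)
h(s, T) = -3 + √(T² + s²) (h(s, T) = -3 + √(s² + T²) = -3 + √(T² + s²))
h(4, M)/3578 = (-3 + √(19² + 4²))/3578 = (-3 + √(361 + 16))*(1/3578) = (-3 + √377)*(1/3578) = -3/3578 + √377/3578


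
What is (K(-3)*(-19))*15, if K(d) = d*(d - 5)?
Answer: -6840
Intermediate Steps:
K(d) = d*(-5 + d)
(K(-3)*(-19))*15 = (-3*(-5 - 3)*(-19))*15 = (-3*(-8)*(-19))*15 = (24*(-19))*15 = -456*15 = -6840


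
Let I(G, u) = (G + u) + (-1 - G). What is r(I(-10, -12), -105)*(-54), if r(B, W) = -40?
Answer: 2160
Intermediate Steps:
I(G, u) = -1 + u
r(I(-10, -12), -105)*(-54) = -40*(-54) = 2160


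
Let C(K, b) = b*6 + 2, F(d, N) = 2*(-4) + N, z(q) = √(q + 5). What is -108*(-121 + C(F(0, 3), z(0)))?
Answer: 12852 - 648*√5 ≈ 11403.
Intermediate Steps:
z(q) = √(5 + q)
F(d, N) = -8 + N
C(K, b) = 2 + 6*b (C(K, b) = 6*b + 2 = 2 + 6*b)
-108*(-121 + C(F(0, 3), z(0))) = -108*(-121 + (2 + 6*√(5 + 0))) = -108*(-121 + (2 + 6*√5)) = -108*(-119 + 6*√5) = 12852 - 648*√5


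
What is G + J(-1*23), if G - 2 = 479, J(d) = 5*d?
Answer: 366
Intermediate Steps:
G = 481 (G = 2 + 479 = 481)
G + J(-1*23) = 481 + 5*(-1*23) = 481 + 5*(-23) = 481 - 115 = 366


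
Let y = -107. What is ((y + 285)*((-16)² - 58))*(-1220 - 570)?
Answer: -63086760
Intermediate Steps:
((y + 285)*((-16)² - 58))*(-1220 - 570) = ((-107 + 285)*((-16)² - 58))*(-1220 - 570) = (178*(256 - 58))*(-1790) = (178*198)*(-1790) = 35244*(-1790) = -63086760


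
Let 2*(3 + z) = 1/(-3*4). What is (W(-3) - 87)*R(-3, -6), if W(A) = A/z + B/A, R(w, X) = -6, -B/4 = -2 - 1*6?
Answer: 42346/73 ≈ 580.08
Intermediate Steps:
B = 32 (B = -4*(-2 - 1*6) = -4*(-2 - 6) = -4*(-8) = 32)
z = -73/24 (z = -3 + (1/(-3*4))/2 = -3 + (-⅓*¼)/2 = -3 + (½)*(-1/12) = -3 - 1/24 = -73/24 ≈ -3.0417)
W(A) = 32/A - 24*A/73 (W(A) = A/(-73/24) + 32/A = A*(-24/73) + 32/A = -24*A/73 + 32/A = 32/A - 24*A/73)
(W(-3) - 87)*R(-3, -6) = ((32/(-3) - 24/73*(-3)) - 87)*(-6) = ((32*(-⅓) + 72/73) - 87)*(-6) = ((-32/3 + 72/73) - 87)*(-6) = (-2120/219 - 87)*(-6) = -21173/219*(-6) = 42346/73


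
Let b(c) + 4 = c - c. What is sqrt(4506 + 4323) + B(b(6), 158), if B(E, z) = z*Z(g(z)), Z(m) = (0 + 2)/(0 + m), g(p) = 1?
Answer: 316 + 9*sqrt(109) ≈ 409.96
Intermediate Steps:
b(c) = -4 (b(c) = -4 + (c - c) = -4 + 0 = -4)
Z(m) = 2/m
B(E, z) = 2*z (B(E, z) = z*(2/1) = z*(2*1) = z*2 = 2*z)
sqrt(4506 + 4323) + B(b(6), 158) = sqrt(4506 + 4323) + 2*158 = sqrt(8829) + 316 = 9*sqrt(109) + 316 = 316 + 9*sqrt(109)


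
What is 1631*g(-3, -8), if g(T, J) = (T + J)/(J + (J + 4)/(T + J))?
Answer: 28193/12 ≈ 2349.4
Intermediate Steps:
g(T, J) = (J + T)/(J + (4 + J)/(J + T))
1631*g(-3, -8) = 1631*((-8 - 3)**2/(4 - 8 + (-8)**2 - 8*(-3))) = 1631*((-11)**2/(4 - 8 + 64 + 24)) = 1631*(121/84) = 28193/12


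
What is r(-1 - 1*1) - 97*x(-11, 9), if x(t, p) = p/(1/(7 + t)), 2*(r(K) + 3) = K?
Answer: 3488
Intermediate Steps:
r(K) = -3 + K/2
x(t, p) = p*(7 + t)
r(-1 - 1*1) - 97*x(-11, 9) = (-3 + (-1 - 1*1)/2) - 873*(7 - 11) = (-3 + (-1 - 1)/2) - 873*(-4) = (-3 + (1/2)*(-2)) - 97*(-36) = (-3 - 1) + 3492 = -4 + 3492 = 3488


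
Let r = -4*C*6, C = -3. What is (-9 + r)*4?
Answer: 252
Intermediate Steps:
r = 72 (r = -4*(-3)*6 = 12*6 = 72)
(-9 + r)*4 = (-9 + 72)*4 = 63*4 = 252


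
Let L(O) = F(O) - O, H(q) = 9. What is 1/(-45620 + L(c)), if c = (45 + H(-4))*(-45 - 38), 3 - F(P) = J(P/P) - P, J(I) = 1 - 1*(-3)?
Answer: -1/45621 ≈ -2.1920e-5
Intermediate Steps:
J(I) = 4 (J(I) = 1 + 3 = 4)
F(P) = -1 + P (F(P) = 3 - (4 - P) = 3 + (-4 + P) = -1 + P)
c = -4482 (c = (45 + 9)*(-45 - 38) = 54*(-83) = -4482)
L(O) = -1 (L(O) = (-1 + O) - O = -1)
1/(-45620 + L(c)) = 1/(-45620 - 1) = 1/(-45621) = -1/45621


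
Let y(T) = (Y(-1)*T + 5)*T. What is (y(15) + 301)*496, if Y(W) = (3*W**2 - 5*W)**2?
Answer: 7328896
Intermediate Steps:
Y(W) = (-5*W + 3*W**2)**2
y(T) = T*(5 + 64*T) (y(T) = (((-1)**2*(-5 + 3*(-1))**2)*T + 5)*T = ((1*(-5 - 3)**2)*T + 5)*T = ((1*(-8)**2)*T + 5)*T = ((1*64)*T + 5)*T = (64*T + 5)*T = (5 + 64*T)*T = T*(5 + 64*T))
(y(15) + 301)*496 = (15*(5 + 64*15) + 301)*496 = (15*(5 + 960) + 301)*496 = (15*965 + 301)*496 = (14475 + 301)*496 = 14776*496 = 7328896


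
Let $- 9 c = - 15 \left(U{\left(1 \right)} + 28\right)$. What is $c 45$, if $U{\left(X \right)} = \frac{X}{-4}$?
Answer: $\frac{8325}{4} \approx 2081.3$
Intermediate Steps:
$U{\left(X \right)} = - \frac{X}{4}$ ($U{\left(X \right)} = X \left(- \frac{1}{4}\right) = - \frac{X}{4}$)
$c = \frac{185}{4}$ ($c = - \frac{\left(-15\right) \left(\left(- \frac{1}{4}\right) 1 + 28\right)}{9} = - \frac{\left(-15\right) \left(- \frac{1}{4} + 28\right)}{9} = - \frac{\left(-15\right) \frac{111}{4}}{9} = \left(- \frac{1}{9}\right) \left(- \frac{1665}{4}\right) = \frac{185}{4} \approx 46.25$)
$c 45 = \frac{185}{4} \cdot 45 = \frac{8325}{4}$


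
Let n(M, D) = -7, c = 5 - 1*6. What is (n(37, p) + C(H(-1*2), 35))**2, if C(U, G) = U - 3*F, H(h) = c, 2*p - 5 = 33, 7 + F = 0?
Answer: 169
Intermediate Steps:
F = -7 (F = -7 + 0 = -7)
p = 19 (p = 5/2 + (1/2)*33 = 5/2 + 33/2 = 19)
c = -1 (c = 5 - 6 = -1)
H(h) = -1
C(U, G) = 21 + U (C(U, G) = U - 3*(-7) = U + 21 = 21 + U)
(n(37, p) + C(H(-1*2), 35))**2 = (-7 + (21 - 1))**2 = (-7 + 20)**2 = 13**2 = 169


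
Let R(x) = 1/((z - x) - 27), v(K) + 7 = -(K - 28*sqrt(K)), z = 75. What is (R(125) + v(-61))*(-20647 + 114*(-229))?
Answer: -27764603/11 - 1309084*I*sqrt(61) ≈ -2.5241e+6 - 1.0224e+7*I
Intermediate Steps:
v(K) = -7 - K + 28*sqrt(K) (v(K) = -7 - (K - 28*sqrt(K)) = -7 + (-K + 28*sqrt(K)) = -7 - K + 28*sqrt(K))
R(x) = 1/(48 - x) (R(x) = 1/((75 - x) - 27) = 1/(48 - x))
(R(125) + v(-61))*(-20647 + 114*(-229)) = (-1/(-48 + 125) + (-7 - 1*(-61) + 28*sqrt(-61)))*(-20647 + 114*(-229)) = (-1/77 + (-7 + 61 + 28*(I*sqrt(61))))*(-20647 - 26106) = (-1*1/77 + (-7 + 61 + 28*I*sqrt(61)))*(-46753) = (-1/77 + (54 + 28*I*sqrt(61)))*(-46753) = (4157/77 + 28*I*sqrt(61))*(-46753) = -27764603/11 - 1309084*I*sqrt(61)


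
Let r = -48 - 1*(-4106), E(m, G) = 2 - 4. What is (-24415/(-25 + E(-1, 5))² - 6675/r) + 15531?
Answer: 45841135597/2958282 ≈ 15496.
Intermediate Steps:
E(m, G) = -2
r = 4058 (r = -48 + 4106 = 4058)
(-24415/(-25 + E(-1, 5))² - 6675/r) + 15531 = (-24415/(-25 - 2)² - 6675/4058) + 15531 = (-24415/((-27)²) - 6675*1/4058) + 15531 = (-24415/729 - 6675/4058) + 15531 = -103942145/2958282 + 15531 = 45841135597/2958282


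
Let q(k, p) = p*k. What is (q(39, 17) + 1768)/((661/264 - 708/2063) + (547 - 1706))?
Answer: -1324000392/630051757 ≈ -2.1014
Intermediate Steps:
q(k, p) = k*p
(q(39, 17) + 1768)/((661/264 - 708/2063) + (547 - 1706)) = (39*17 + 1768)/((661/264 - 708/2063) + (547 - 1706)) = (663 + 1768)/((661*(1/264) - 708*1/2063) - 1159) = 2431/((661/264 - 708/2063) - 1159) = 2431/(1176731/544632 - 1159) = 2431/(-630051757/544632) = 2431*(-544632/630051757) = -1324000392/630051757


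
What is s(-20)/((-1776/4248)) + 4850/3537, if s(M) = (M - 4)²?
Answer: -180122662/130869 ≈ -1376.4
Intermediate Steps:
s(M) = (-4 + M)²
s(-20)/((-1776/4248)) + 4850/3537 = (-4 - 20)²/((-1776/4248)) + 4850/3537 = (-24)²/((-1776*1/4248)) + 4850*(1/3537) = 576/(-74/177) + 4850/3537 = 576*(-177/74) + 4850/3537 = -50976/37 + 4850/3537 = -180122662/130869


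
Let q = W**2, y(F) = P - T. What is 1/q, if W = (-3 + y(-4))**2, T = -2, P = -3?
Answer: 1/256 ≈ 0.0039063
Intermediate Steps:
y(F) = -1 (y(F) = -3 - 1*(-2) = -3 + 2 = -1)
W = 16 (W = (-3 - 1)**2 = (-4)**2 = 16)
q = 256 (q = 16**2 = 256)
1/q = 1/256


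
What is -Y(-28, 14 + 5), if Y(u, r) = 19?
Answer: -19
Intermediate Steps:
-Y(-28, 14 + 5) = -1*19 = -19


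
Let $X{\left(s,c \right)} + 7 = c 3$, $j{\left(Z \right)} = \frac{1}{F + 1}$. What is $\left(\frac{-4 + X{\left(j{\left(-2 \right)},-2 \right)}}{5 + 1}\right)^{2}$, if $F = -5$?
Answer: $\frac{289}{36} \approx 8.0278$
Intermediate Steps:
$j{\left(Z \right)} = - \frac{1}{4}$ ($j{\left(Z \right)} = \frac{1}{-5 + 1} = \frac{1}{-4} = - \frac{1}{4}$)
$X{\left(s,c \right)} = -7 + 3 c$ ($X{\left(s,c \right)} = -7 + c 3 = -7 + 3 c$)
$\left(\frac{-4 + X{\left(j{\left(-2 \right)},-2 \right)}}{5 + 1}\right)^{2} = \left(\frac{-4 + \left(-7 + 3 \left(-2\right)\right)}{5 + 1}\right)^{2} = \left(\frac{-4 - 13}{6}\right)^{2} = \left(\left(-4 - 13\right) \frac{1}{6}\right)^{2} = \left(\left(-17\right) \frac{1}{6}\right)^{2} = \left(- \frac{17}{6}\right)^{2} = \frac{289}{36}$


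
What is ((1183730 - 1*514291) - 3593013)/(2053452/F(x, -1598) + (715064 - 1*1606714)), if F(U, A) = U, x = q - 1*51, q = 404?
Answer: 516010811/156349499 ≈ 3.3004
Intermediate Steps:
x = 353 (x = 404 - 1*51 = 404 - 51 = 353)
((1183730 - 1*514291) - 3593013)/(2053452/F(x, -1598) + (715064 - 1*1606714)) = ((1183730 - 1*514291) - 3593013)/(2053452/353 + (715064 - 1*1606714)) = ((1183730 - 514291) - 3593013)/(2053452*(1/353) + (715064 - 1606714)) = (669439 - 3593013)/(2053452/353 - 891650) = -2923574/(-312698998/353) = -2923574*(-353/312698998) = 516010811/156349499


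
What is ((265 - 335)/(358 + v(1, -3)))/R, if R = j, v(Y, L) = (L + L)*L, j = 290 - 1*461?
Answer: 35/32148 ≈ 0.0010887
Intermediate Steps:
j = -171 (j = 290 - 461 = -171)
v(Y, L) = 2*L**2 (v(Y, L) = (2*L)*L = 2*L**2)
R = -171
((265 - 335)/(358 + v(1, -3)))/R = ((265 - 335)/(358 + 2*(-3)**2))/(-171) = -70/(358 + 2*9)*(-1/171) = -70/(358 + 18)*(-1/171) = -70/376*(-1/171) = -70*1/376*(-1/171) = -35/188*(-1/171) = 35/32148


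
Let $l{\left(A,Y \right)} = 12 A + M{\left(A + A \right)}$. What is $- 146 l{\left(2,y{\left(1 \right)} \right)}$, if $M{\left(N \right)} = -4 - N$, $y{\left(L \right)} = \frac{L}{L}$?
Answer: $-2336$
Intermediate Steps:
$y{\left(L \right)} = 1$
$l{\left(A,Y \right)} = -4 + 10 A$ ($l{\left(A,Y \right)} = 12 A - \left(4 + 2 A\right) = -4 + 10 A$)
$- 146 l{\left(2,y{\left(1 \right)} \right)} = - 146 \left(-4 + 10 \cdot 2\right) = - 146 \left(-4 + 20\right) = \left(-146\right) 16 = -2336$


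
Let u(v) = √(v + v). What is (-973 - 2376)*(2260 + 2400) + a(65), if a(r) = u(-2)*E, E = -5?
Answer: -15606340 - 10*I ≈ -1.5606e+7 - 10.0*I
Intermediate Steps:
u(v) = √2*√v (u(v) = √(2*v) = √2*√v)
a(r) = -10*I (a(r) = (√2*√(-2))*(-5) = (√2*(I*√2))*(-5) = (2*I)*(-5) = -10*I)
(-973 - 2376)*(2260 + 2400) + a(65) = (-973 - 2376)*(2260 + 2400) - 10*I = -3349*4660 - 10*I = -15606340 - 10*I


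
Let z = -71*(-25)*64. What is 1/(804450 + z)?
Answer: 1/918050 ≈ 1.0893e-6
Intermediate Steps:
z = 113600 (z = 1775*64 = 113600)
1/(804450 + z) = 1/(804450 + 113600) = 1/918050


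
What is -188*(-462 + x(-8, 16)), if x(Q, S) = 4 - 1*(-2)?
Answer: 85728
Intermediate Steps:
x(Q, S) = 6 (x(Q, S) = 4 + 2 = 6)
-188*(-462 + x(-8, 16)) = -188*(-462 + 6) = -188*(-456) = 85728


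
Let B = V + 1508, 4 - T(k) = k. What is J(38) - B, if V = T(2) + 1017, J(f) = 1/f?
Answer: -96025/38 ≈ -2527.0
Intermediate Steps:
T(k) = 4 - k
V = 1019 (V = (4 - 1*2) + 1017 = (4 - 2) + 1017 = 2 + 1017 = 1019)
B = 2527 (B = 1019 + 1508 = 2527)
J(38) - B = 1/38 - 1*2527 = 1/38 - 2527 = -96025/38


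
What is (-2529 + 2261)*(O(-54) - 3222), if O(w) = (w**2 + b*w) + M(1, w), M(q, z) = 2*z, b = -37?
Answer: -424512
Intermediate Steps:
O(w) = w**2 - 35*w (O(w) = (w**2 - 37*w) + 2*w = w**2 - 35*w)
(-2529 + 2261)*(O(-54) - 3222) = (-2529 + 2261)*(-54*(-35 - 54) - 3222) = -268*(-54*(-89) - 3222) = -268*(4806 - 3222) = -268*1584 = -424512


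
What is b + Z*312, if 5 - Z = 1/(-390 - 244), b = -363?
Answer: 379605/317 ≈ 1197.5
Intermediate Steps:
Z = 3171/634 (Z = 5 - 1/(-390 - 244) = 5 - 1/(-634) = 5 - 1*(-1/634) = 5 + 1/634 = 3171/634 ≈ 5.0016)
b + Z*312 = -363 + (3171/634)*312 = -363 + 494676/317 = 379605/317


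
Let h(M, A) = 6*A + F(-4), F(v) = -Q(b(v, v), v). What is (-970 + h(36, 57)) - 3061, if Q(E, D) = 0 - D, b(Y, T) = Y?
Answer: -3693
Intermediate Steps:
Q(E, D) = -D
F(v) = v (F(v) = -(-1)*v = v)
h(M, A) = -4 + 6*A (h(M, A) = 6*A - 4 = -4 + 6*A)
(-970 + h(36, 57)) - 3061 = (-970 + (-4 + 6*57)) - 3061 = (-970 + (-4 + 342)) - 3061 = (-970 + 338) - 3061 = -632 - 3061 = -3693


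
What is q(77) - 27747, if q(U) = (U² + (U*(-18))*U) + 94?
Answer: -128446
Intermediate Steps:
q(U) = 94 - 17*U² (q(U) = (U² + (-18*U)*U) + 94 = (U² - 18*U²) + 94 = -17*U² + 94 = 94 - 17*U²)
q(77) - 27747 = (94 - 17*77²) - 27747 = (94 - 17*5929) - 27747 = (94 - 100793) - 27747 = -100699 - 27747 = -128446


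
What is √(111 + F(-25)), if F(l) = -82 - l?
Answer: 3*√6 ≈ 7.3485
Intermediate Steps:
√(111 + F(-25)) = √(111 + (-82 - 1*(-25))) = √(111 + (-82 + 25)) = √(111 - 57) = √54 = 3*√6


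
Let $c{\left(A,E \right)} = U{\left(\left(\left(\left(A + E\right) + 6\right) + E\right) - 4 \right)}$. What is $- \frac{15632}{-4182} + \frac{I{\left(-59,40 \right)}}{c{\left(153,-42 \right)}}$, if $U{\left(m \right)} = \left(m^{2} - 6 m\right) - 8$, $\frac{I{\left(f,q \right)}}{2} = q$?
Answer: $\frac{2127976}{566661} \approx 3.7553$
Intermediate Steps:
$I{\left(f,q \right)} = 2 q$
$U{\left(m \right)} = -8 + m^{2} - 6 m$
$c{\left(A,E \right)} = -20 + \left(2 + A + 2 E\right)^{2} - 12 E - 6 A$ ($c{\left(A,E \right)} = -8 + \left(\left(\left(\left(A + E\right) + 6\right) + E\right) - 4\right)^{2} - 6 \left(\left(\left(\left(A + E\right) + 6\right) + E\right) - 4\right) = -8 + \left(\left(\left(6 + A + E\right) + E\right) - 4\right)^{2} - 6 \left(\left(\left(6 + A + E\right) + E\right) - 4\right) = -8 + \left(\left(6 + A + 2 E\right) - 4\right)^{2} - 6 \left(\left(6 + A + 2 E\right) - 4\right) = -8 + \left(2 + A + 2 E\right)^{2} - 6 \left(2 + A + 2 E\right) = -8 + \left(2 + A + 2 E\right)^{2} - \left(12 + 6 A + 12 E\right) = -20 + \left(2 + A + 2 E\right)^{2} - 12 E - 6 A$)
$- \frac{15632}{-4182} + \frac{I{\left(-59,40 \right)}}{c{\left(153,-42 \right)}} = - \frac{15632}{-4182} + \frac{2 \cdot 40}{-20 + \left(2 + 153 + 2 \left(-42\right)\right)^{2} - -504 - 918} = \left(-15632\right) \left(- \frac{1}{4182}\right) + \frac{80}{-20 + \left(2 + 153 - 84\right)^{2} + 504 - 918} = \frac{7816}{2091} + \frac{80}{-20 + 71^{2} + 504 - 918} = \frac{7816}{2091} + \frac{80}{-20 + 5041 + 504 - 918} = \frac{7816}{2091} + \frac{80}{4607} = \frac{2127976}{566661}$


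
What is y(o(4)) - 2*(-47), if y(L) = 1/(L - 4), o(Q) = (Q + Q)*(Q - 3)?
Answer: 377/4 ≈ 94.250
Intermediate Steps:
o(Q) = 2*Q*(-3 + Q) (o(Q) = (2*Q)*(-3 + Q) = 2*Q*(-3 + Q))
y(L) = 1/(-4 + L)
y(o(4)) - 2*(-47) = 1/(-4 + 2*4*(-3 + 4)) - 2*(-47) = 1/(-4 + 2*4*1) + 94 = 1/(-4 + 8) + 94 = 1/4 + 94 = ¼ + 94 = 377/4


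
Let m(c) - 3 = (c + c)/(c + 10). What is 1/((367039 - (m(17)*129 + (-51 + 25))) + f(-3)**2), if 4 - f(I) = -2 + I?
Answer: 9/3299369 ≈ 2.7278e-6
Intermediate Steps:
m(c) = 3 + 2*c/(10 + c) (m(c) = 3 + (c + c)/(c + 10) = 3 + (2*c)/(10 + c) = 3 + 2*c/(10 + c))
f(I) = 6 - I (f(I) = 4 - (-2 + I) = 4 + (2 - I) = 6 - I)
1/((367039 - (m(17)*129 + (-51 + 25))) + f(-3)**2) = 1/((367039 - ((5*(6 + 17)/(10 + 17))*129 + (-51 + 25))) + (6 - 1*(-3))**2) = 1/((367039 - ((5*23/27)*129 - 26)) + (6 + 3)**2) = 1/((367039 - ((5*(1/27)*23)*129 - 26)) + 9**2) = 1/((367039 - ((115/27)*129 - 26)) + 81) = 1/((367039 - (4945/9 - 26)) + 81) = 1/((367039 - 1*4711/9) + 81) = 1/((367039 - 4711/9) + 81) = 1/(3298640/9 + 81) = 1/(3299369/9) = 9/3299369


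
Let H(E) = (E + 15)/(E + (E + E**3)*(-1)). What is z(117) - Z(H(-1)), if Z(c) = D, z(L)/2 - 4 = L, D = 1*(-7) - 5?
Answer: 254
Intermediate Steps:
D = -12 (D = -7 - 5 = -12)
z(L) = 8 + 2*L
H(E) = -(15 + E)/E**3 (H(E) = (15 + E)/(E + (-E - E**3)) = (15 + E)/((-E**3)) = (15 + E)*(-1/E**3) = -(15 + E)/E**3)
Z(c) = -12
z(117) - Z(H(-1)) = (8 + 2*117) - 1*(-12) = (8 + 234) + 12 = 242 + 12 = 254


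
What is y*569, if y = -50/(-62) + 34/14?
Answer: 399438/217 ≈ 1840.7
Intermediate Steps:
y = 702/217 (y = -50*(-1/62) + 34*(1/14) = 25/31 + 17/7 = 702/217 ≈ 3.2350)
y*569 = (702/217)*569 = 399438/217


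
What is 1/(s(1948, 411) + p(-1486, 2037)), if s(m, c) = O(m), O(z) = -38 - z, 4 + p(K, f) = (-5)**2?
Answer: -1/1965 ≈ -0.00050891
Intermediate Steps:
p(K, f) = 21 (p(K, f) = -4 + (-5)**2 = -4 + 25 = 21)
s(m, c) = -38 - m
1/(s(1948, 411) + p(-1486, 2037)) = 1/((-38 - 1*1948) + 21) = 1/((-38 - 1948) + 21) = 1/(-1986 + 21) = 1/(-1965) = -1/1965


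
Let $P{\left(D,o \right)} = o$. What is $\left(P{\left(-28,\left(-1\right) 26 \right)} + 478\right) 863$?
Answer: $390076$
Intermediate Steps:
$\left(P{\left(-28,\left(-1\right) 26 \right)} + 478\right) 863 = \left(\left(-1\right) 26 + 478\right) 863 = \left(-26 + 478\right) 863 = 452 \cdot 863 = 390076$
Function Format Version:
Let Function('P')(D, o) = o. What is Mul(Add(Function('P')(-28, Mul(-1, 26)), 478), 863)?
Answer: 390076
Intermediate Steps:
Mul(Add(Function('P')(-28, Mul(-1, 26)), 478), 863) = Mul(Add(Mul(-1, 26), 478), 863) = Mul(Add(-26, 478), 863) = Mul(452, 863) = 390076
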